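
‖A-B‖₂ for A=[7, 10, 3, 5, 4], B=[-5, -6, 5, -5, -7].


d = √((7+ 5)² + (10+ 6)² + (3-5)² + (5+ 5)² + (4+ 7)²)
  = √(144 + 256 + 4 + 100 + 121)
  = √625 = 25.0

25.0


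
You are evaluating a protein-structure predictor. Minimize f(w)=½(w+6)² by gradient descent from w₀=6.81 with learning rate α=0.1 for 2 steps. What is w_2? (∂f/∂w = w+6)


step 1: grad = 6.81+6 = 12.81; w = 6.81 - 0.1·(12.81) = 5.529
step 2: grad = 5.529+6 = 11.529; w = 5.529 - 0.1·(11.529) = 4.3761

4.3761


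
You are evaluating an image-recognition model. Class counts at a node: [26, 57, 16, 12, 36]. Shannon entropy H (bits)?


Probabilities: [26/147, 57/147, 16/147, 12/147, 36/147] ≈ [0.1769, 0.3878, 0.1088, 0.0816, 0.2449]
H = -((26/147)·log₂(26/147) + (57/147)·log₂(57/147) + (16/147)·log₂(16/147) + (12/147)·log₂(12/147) + (36/147)·log₂(36/147))
  = 2.1124 bits

2.1124 bits


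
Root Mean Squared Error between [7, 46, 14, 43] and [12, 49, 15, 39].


MSE = 51/4 = 12.75
RMSE = √(51/4) = 3.5707

3.5707


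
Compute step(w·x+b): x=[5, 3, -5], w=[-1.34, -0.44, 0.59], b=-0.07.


z = (5)·(-1.34) + (3)·(-0.44) + (-5)·(0.59) - 0.07
  = -11.04
step(z) = 0 (z<0)

0


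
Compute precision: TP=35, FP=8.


Precision = TP/(TP+FP)
= 35/(35+8)
= 35/43 = 81.4%

81.4%


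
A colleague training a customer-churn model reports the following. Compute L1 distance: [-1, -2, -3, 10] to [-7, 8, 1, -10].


d = |-1+ 7| + |-2-8| + |-3-1| + |10+ 10|
  = 6 + 10 + 4 + 20
  = 40

40


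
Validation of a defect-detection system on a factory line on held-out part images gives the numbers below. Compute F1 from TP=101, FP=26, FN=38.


Precision = 101/127 = 0.7953
Recall = 101/139 = 0.7266
F1 = 2·P·R/(P+R) = 2·TP/(2·TP+FP+FN) = 202/(202+26+38) = 202/266 = 0.7594

0.7594


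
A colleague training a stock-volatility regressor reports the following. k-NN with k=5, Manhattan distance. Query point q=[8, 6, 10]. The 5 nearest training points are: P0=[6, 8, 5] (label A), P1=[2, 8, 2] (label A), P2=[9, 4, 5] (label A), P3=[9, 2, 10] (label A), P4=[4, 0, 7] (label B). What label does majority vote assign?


d(q,P0) = 9  (label A)
d(q,P1) = 16  (label A)
d(q,P2) = 8  (label A)
d(q,P3) = 5  (label A)
d(q,P4) = 13  (label B)
Votes: A=4, B=1
Majority → A

A


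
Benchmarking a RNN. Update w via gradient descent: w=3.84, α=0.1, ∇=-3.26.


w_new = w - α·∇
= 3.84 - 0.1·-3.26
= 3.84 + 0.326
= 4.166

4.166


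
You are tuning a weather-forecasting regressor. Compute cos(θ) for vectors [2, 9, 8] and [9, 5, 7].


A·B = 2·9 + 9·5 + 8·7 = 119
‖A‖ = √149 = 12.2066, ‖B‖ = √155 = 12.4499
cos = 119/(√149·√155) = 119/√23095 = 0.783

0.783


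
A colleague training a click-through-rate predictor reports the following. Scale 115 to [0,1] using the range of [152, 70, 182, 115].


min=70, max=182
(115-70)/(182-70) = 45/112 = 0.4018

0.4018


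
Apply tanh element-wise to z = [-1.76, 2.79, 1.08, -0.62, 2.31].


tanh(-1.76) = -0.9425
tanh(2.79) = 0.9925
tanh(1.08) = 0.7932
tanh(-0.62) = -0.5511
tanh(2.31) = 0.9805
result = [-0.9425, 0.9925, 0.7932, -0.5511, 0.9805]

[-0.9425, 0.9925, 0.7932, -0.5511, 0.9805]


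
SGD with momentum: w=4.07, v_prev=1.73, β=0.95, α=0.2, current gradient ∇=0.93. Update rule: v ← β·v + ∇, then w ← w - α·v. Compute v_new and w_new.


v_new = 0.95·1.73 + 0.93 = 1.6435 + 0.93 = 2.5735
w_new = 4.07 - 0.2·2.5735 = 4.07 - 0.5147 = 3.5553

v_new=2.5735, w_new=3.5553


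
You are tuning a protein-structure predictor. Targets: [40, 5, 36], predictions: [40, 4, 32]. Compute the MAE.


Absolute errors: |40-40|=0, |5-4|=1, |36-32|=4
Sum = 5
MAE = 5/3 = 5/3

5/3


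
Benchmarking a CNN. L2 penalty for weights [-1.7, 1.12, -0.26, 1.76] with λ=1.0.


‖w‖₂² = (-1.7)² + (1.12)² + (-0.26)² + (1.76)²
     = 2.89 + 1.2544 + 0.0676 + 3.0976
     = 7.3096
λ·‖w‖₂² = 1.0·7.3096 = 7.3096

7.3096


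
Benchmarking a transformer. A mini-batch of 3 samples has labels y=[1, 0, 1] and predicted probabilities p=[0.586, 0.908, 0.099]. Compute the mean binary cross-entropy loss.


L[0] = -ln(0.586) = 0.5344
L[1] = -ln(1-0.908) = -ln(0.092) = 2.386
L[2] = -ln(0.099) = 2.3126
mean = (0.5344 + 2.386 + 2.3126)/3 = 1.7443

1.7443


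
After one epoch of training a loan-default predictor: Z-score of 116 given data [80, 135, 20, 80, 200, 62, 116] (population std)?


μ = 99, σ = 53.6097
z = (116 - 99)/53.6097 = 0.3171

0.3171


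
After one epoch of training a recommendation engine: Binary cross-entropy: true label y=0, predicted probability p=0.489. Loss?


BCE = -[y·ln(p) + (1-y)·ln(1-p)]
= -0 - 1·ln(1-0.489)
= -ln(0.511) = 0.6714

0.6714


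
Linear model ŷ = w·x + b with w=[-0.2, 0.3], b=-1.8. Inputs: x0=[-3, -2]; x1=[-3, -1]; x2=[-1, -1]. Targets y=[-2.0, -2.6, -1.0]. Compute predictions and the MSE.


ŷ0 = (-0.2)·(-3) + (0.3)·(-2) - 1.8 = -1.8
ŷ1 = (-0.2)·(-3) + (0.3)·(-1) - 1.8 = -1.5
ŷ2 = (-0.2)·(-1) + (0.3)·(-1) - 1.8 = -1.9
errors² = [0.04, 1.21, 0.81]
MSE = 2.0600/3 = 0.6867

0.6867


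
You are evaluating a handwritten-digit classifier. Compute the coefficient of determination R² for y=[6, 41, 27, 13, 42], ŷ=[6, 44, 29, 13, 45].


ȳ = 25.8
SS_res = Σ(y-ŷ)² = 22
SS_tot = Σ(y-ȳ)² = 1050.8
R² = 1 - SS_res/SS_tot = 1 - 0.0209 = 0.9791

0.9791


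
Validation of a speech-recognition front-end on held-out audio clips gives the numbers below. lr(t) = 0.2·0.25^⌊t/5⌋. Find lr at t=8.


n_drops = ⌊8/5⌋ = 1
lr = 0.2·0.25^1 = 0.2·0.25 = 0.05

0.05


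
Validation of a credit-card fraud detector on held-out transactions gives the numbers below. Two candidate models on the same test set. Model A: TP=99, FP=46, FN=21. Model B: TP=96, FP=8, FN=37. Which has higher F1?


Model A: P=99/145=0.6828, R=99/120=0.825, F1=2PR/(P+R)=2TP/(2TP+FP+FN)=198/265=0.7472
Model B: P=96/104=0.9231, R=96/133=0.7218, F1=2PR/(P+R)=2TP/(2TP+FP+FN)=192/237=0.8101
0.7472 < 0.8101 → Model B

Model B


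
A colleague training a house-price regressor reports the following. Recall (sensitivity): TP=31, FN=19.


Recall = TP/(TP+FN)
= 31/(31+19)
= 31/50 = 62.0%

62.0%


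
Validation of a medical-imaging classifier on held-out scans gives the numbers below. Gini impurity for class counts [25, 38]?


Probabilities: [25/63, 38/63] ≈ [0.3968, 0.6032]
Σpᵢ² = (625 + 1444)/63² = 2069/3969
Gini = 1 - Σpᵢ² = 1 - 2069/3969 = 0.4787

0.4787


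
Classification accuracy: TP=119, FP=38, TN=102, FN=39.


Accuracy = (TP+TN)/(TP+TN+FP+FN)
= (119+102)/(298)
= 221/298 = 74.16%

74.16%


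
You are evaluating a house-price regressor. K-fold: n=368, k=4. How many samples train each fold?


Fold size = 368/4 = 92
Training per fold = 368 - 92 = 276

276


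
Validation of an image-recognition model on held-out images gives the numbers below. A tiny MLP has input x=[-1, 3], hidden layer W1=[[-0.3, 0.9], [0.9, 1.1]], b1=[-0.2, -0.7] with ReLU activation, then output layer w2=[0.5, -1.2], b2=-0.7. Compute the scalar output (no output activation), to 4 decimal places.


z1[0] = (-0.3)·(-1) + (0.9)·(3) - 0.2 = 2.8
z1[1] = (0.9)·(-1) + (1.1)·(3) - 0.7 = 1.7
h = ReLU(z1) = [2.8, 1.7]
output = (0.5)·(2.8) + (-1.2)·(1.7) - 0.7 = -1.34

-1.34


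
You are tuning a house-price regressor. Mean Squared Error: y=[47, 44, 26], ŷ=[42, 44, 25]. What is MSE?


Squared errors: (47-42)²=25, (44-44)²=0, (26-25)²=1
Sum = 26
MSE = 26/3 = 26/3

26/3


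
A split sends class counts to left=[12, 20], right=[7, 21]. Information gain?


Parent = [19, 41], H_parent = 0.9007
H_left = 0.9544 (n=32), H_right = 0.8113 (n=28)
H_children = (32/60)·0.9544 + (28/60)·0.8113 = 0.8876
IG = 0.9007 - 0.8876 = 0.0131

0.0131


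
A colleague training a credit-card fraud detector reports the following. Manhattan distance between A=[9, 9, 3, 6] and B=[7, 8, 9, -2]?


d = |9-7| + |9-8| + |3-9| + |6+ 2|
  = 2 + 1 + 6 + 8
  = 17

17


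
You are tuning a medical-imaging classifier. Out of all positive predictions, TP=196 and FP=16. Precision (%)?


Precision = TP/(TP+FP)
= 196/(196+16)
= 196/212 = 92.45%

92.45%


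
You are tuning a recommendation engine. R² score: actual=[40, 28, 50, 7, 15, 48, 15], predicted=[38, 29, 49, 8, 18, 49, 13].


ȳ = 29
SS_res = Σ(y-ŷ)² = 21
SS_tot = Σ(y-ȳ)² = 1800
R² = 1 - SS_res/SS_tot = 1 - 0.0117 = 0.9883

0.9883


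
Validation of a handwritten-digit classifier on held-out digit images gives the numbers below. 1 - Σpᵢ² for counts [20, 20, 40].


Probabilities: [20/80, 20/80, 40/80] ≈ [0.25, 0.25, 0.5]
Σpᵢ² = (400 + 400 + 1600)/80² = 2400/6400
Gini = 1 - Σpᵢ² = 1 - 2400/6400 = 0.625

0.625


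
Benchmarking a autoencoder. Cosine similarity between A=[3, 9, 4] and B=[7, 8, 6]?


A·B = 3·7 + 9·8 + 4·6 = 117
‖A‖ = √106 = 10.2956, ‖B‖ = √149 = 12.2066
cos = 117/(√106·√149) = 117/√15794 = 0.931

0.931


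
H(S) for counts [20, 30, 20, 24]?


Probabilities: [20/94, 30/94, 20/94, 24/94] ≈ [0.2128, 0.3191, 0.2128, 0.2553]
H = -((20/94)·log₂(20/94) + (30/94)·log₂(30/94) + (20/94)·log₂(20/94) + (24/94)·log₂(24/94))
  = 1.9788 bits

1.9788 bits


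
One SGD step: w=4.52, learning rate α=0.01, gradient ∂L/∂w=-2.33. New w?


w_new = w - α·∇
= 4.52 - 0.01·-2.33
= 4.52 + 0.0233
= 4.5433

4.5433


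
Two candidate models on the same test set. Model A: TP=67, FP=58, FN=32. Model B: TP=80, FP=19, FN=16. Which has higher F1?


Model A: P=67/125=0.536, R=67/99=0.6768, F1=2PR/(P+R)=2TP/(2TP+FP+FN)=134/224=0.5982
Model B: P=80/99=0.8081, R=80/96=0.8333, F1=2PR/(P+R)=2TP/(2TP+FP+FN)=160/195=0.8205
0.5982 < 0.8205 → Model B

Model B


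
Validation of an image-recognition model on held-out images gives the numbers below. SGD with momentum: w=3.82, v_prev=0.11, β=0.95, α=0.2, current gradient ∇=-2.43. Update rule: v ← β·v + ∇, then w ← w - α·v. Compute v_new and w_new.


v_new = 0.95·0.11 - 2.43 = 0.1045 - 2.43 = -2.3255
w_new = 3.82 - 0.2·-2.3255 = 3.82 + 0.4651 = 4.2851

v_new=-2.3255, w_new=4.2851


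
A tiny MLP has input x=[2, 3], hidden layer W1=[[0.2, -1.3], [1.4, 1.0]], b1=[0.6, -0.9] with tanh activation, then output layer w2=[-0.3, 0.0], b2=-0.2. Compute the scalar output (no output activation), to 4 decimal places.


z1[0] = (0.2)·(2) + (-1.3)·(3) + 0.6 = -2.9
z1[1] = (1.4)·(2) + (1.0)·(3) - 0.9 = 4.9
h = tanh(z1) = [-0.994, 0.9999]
output = (-0.3)·(-0.994) + (0.0)·(0.9999) - 0.2 = 0.0982

0.0982


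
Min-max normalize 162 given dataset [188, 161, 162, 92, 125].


min=92, max=188
(162-92)/(188-92) = 70/96 = 0.7292

0.7292


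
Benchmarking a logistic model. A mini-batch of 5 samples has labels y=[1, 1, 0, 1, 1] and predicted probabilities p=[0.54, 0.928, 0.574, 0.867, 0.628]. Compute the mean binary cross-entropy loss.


L[0] = -ln(0.54) = 0.6162
L[1] = -ln(0.928) = 0.0747
L[2] = -ln(1-0.574) = -ln(0.426) = 0.8533
L[3] = -ln(0.867) = 0.1427
L[4] = -ln(0.628) = 0.4652
mean = (0.6162 + 0.0747 + 0.8533 + 0.1427 + 0.4652)/5 = 0.4304

0.4304


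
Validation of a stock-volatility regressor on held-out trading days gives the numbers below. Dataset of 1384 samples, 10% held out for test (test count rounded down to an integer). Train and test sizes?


Test = ⌊1384·10/100⌋ = 138
Train = 1384 - 138 = 1246

Train: 1246, Test: 138


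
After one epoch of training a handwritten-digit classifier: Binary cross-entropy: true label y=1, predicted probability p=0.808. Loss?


BCE = -[y·ln(p) + (1-y)·ln(1-p)]
= -1·ln(0.808) - 0
= -ln(0.808) = 0.2132

0.2132


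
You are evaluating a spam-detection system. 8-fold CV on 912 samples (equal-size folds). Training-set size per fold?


Fold size = 912/8 = 114
Training per fold = 912 - 114 = 798

798


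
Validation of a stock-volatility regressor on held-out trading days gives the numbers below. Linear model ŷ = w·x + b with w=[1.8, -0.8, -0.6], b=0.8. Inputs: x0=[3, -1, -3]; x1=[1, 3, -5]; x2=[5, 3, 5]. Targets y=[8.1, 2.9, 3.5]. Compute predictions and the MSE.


ŷ0 = (1.8)·(3) + (-0.8)·(-1) + (-0.6)·(-3) + 0.8 = 8.8
ŷ1 = (1.8)·(1) + (-0.8)·(3) + (-0.6)·(-5) + 0.8 = 3.2
ŷ2 = (1.8)·(5) + (-0.8)·(3) + (-0.6)·(5) + 0.8 = 4.4
errors² = [0.49, 0.09, 0.81]
MSE = 1.3900/3 = 0.4633

0.4633


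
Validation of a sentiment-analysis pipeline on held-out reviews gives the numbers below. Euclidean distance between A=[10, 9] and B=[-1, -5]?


d = √((10+ 1)² + (9+ 5)²)
  = √(121 + 196)
  = √317 = 17.8045

17.8045


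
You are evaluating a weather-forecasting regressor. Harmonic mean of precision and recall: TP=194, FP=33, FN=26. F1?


Precision = 194/227 = 0.8546
Recall = 194/220 = 0.8818
F1 = 2·P·R/(P+R) = 2·TP/(2·TP+FP+FN) = 388/(388+33+26) = 388/447 = 0.868

0.868


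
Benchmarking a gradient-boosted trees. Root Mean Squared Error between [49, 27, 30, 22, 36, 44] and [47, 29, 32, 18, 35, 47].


MSE = 38/6 = 6.3333
RMSE = √(38/6) = 2.5166

2.5166


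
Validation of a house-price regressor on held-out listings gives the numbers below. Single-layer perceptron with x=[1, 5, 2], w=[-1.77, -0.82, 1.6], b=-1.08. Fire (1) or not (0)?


z = (1)·(-1.77) + (5)·(-0.82) + (2)·(1.6) - 1.08
  = -3.75
step(z) = 0 (z<0)

0


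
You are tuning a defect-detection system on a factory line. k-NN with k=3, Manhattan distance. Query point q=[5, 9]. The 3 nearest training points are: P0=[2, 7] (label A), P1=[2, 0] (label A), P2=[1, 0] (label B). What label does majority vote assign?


d(q,P0) = 5  (label A)
d(q,P1) = 12  (label A)
d(q,P2) = 13  (label B)
Votes: A=2, B=1
Majority → A

A


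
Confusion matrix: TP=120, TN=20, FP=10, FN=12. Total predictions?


Total = TP + TN + FP + FN
= 120 + 20 + 10 + 12
= 162
(Predicted positive: 130, predicted negative: 32)

162


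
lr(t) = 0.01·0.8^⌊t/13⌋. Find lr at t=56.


n_drops = ⌊56/13⌋ = 4
lr = 0.01·0.8^4 = 0.01·0.4096 = 0.004096

0.004096


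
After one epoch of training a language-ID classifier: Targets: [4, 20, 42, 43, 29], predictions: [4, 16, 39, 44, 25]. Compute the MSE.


Squared errors: (4-4)²=0, (20-16)²=16, (42-39)²=9, (43-44)²=1, (29-25)²=16
Sum = 42
MSE = 42/5 = 42/5

42/5


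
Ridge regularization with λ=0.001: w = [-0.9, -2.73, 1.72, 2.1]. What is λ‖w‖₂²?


‖w‖₂² = (-0.9)² + (-2.73)² + (1.72)² + (2.1)²
     = 0.81 + 7.4529 + 2.9584 + 4.41
     = 15.6313
λ·‖w‖₂² = 0.001·15.6313 = 0.015631

0.015631


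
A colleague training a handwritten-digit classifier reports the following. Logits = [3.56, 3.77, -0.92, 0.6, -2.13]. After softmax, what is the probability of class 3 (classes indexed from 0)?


Exponentials: e^3.56=35.1632, e^3.77=43.3801, e^-0.92=0.3985, e^0.6=1.8221, e^-2.13=0.1188
Sum = 80.8827
Softmax = [0.4347, 0.5363, 0.0049, 0.0225, 0.0015]
p[3] = 1.8221/80.8827 = 0.0225

0.0225


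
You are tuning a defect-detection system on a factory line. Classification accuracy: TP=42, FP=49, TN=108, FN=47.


Accuracy = (TP+TN)/(TP+TN+FP+FN)
= (42+108)/(246)
= 150/246 = 60.98%

60.98%


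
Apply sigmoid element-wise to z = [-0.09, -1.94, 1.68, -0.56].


σ(-0.09) = 1/(1+e^0.09) = 0.4775
σ(-1.94) = 1/(1+e^1.94) = 0.1256
σ(1.68) = 1/(1+e^-1.68) = 0.8429
σ(-0.56) = 1/(1+e^0.56) = 0.3635
result = [0.4775, 0.1256, 0.8429, 0.3635]

[0.4775, 0.1256, 0.8429, 0.3635]


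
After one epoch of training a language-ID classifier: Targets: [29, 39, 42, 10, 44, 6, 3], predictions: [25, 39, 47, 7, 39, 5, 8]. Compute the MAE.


Absolute errors: |29-25|=4, |39-39|=0, |42-47|=5, |10-7|=3, |44-39|=5, |6-5|=1, |3-8|=5
Sum = 23
MAE = 23/7 = 23/7

23/7


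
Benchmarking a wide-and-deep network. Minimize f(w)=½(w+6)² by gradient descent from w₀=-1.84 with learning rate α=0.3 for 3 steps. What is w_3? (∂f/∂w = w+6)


step 1: grad = -1.84+6 = 4.16; w = -1.84 - 0.3·(4.16) = -3.088
step 2: grad = -3.088+6 = 2.912; w = -3.088 - 0.3·(2.912) = -3.9616
step 3: grad = -3.9616+6 = 2.0384; w = -3.9616 - 0.3·(2.0384) = -4.57312

-4.57312


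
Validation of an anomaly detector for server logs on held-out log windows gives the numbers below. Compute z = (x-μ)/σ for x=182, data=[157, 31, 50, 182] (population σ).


μ = 105, σ = 65.4485
z = (182 - 105)/65.4485 = 1.1765

1.1765


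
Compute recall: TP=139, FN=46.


Recall = TP/(TP+FN)
= 139/(139+46)
= 139/185 = 75.14%

75.14%


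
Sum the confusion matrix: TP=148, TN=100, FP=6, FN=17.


Total = TP + TN + FP + FN
= 148 + 100 + 6 + 17
= 271
(Predicted positive: 154, predicted negative: 117)

271


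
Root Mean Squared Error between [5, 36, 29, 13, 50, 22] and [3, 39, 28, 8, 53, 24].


MSE = 52/6 = 8.6667
RMSE = √(52/6) = 2.9439

2.9439


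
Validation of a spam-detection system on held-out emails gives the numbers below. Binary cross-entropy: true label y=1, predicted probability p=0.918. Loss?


BCE = -[y·ln(p) + (1-y)·ln(1-p)]
= -1·ln(0.918) - 0
= -ln(0.918) = 0.0856

0.0856


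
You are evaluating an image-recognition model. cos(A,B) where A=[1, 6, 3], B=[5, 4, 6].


A·B = 1·5 + 6·4 + 3·6 = 47
‖A‖ = √46 = 6.7823, ‖B‖ = √77 = 8.775
cos = 47/(√46·√77) = 47/√3542 = 0.7897

0.7897


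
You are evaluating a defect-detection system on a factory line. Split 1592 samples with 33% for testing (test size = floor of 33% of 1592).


Test = ⌊1592·33/100⌋ = 525
Train = 1592 - 525 = 1067

Train: 1067, Test: 525


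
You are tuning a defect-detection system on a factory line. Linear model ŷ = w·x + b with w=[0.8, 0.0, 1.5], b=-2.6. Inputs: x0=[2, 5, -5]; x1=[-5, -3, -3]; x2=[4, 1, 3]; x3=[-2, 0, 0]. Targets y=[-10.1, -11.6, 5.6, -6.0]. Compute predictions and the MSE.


ŷ0 = (0.8)·(2) + (0.0)·(5) + (1.5)·(-5) - 2.6 = -8.5
ŷ1 = (0.8)·(-5) + (0.0)·(-3) + (1.5)·(-3) - 2.6 = -11.1
ŷ2 = (0.8)·(4) + (0.0)·(1) + (1.5)·(3) - 2.6 = 5.1
ŷ3 = (0.8)·(-2) + (0.0)·(0) + (1.5)·(0) - 2.6 = -4.2
errors² = [2.56, 0.25, 0.25, 3.24]
MSE = 6.3000/4 = 1.575

1.575


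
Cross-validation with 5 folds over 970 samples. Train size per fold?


Fold size = 970/5 = 194
Training per fold = 970 - 194 = 776

776


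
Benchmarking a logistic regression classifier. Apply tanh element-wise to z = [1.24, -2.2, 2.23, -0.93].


tanh(1.24) = 0.8455
tanh(-2.2) = -0.9757
tanh(2.23) = 0.9771
tanh(-0.93) = -0.7306
result = [0.8455, -0.9757, 0.9771, -0.7306]

[0.8455, -0.9757, 0.9771, -0.7306]


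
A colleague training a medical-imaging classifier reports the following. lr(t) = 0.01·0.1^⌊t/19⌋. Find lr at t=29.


n_drops = ⌊29/19⌋ = 1
lr = 0.01·0.1^1 = 0.01·0.1 = 0.001

0.001


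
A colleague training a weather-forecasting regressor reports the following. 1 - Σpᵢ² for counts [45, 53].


Probabilities: [45/98, 53/98] ≈ [0.4592, 0.5408]
Σpᵢ² = (2025 + 2809)/98² = 4834/9604
Gini = 1 - Σpᵢ² = 1 - 4834/9604 = 0.4967

0.4967


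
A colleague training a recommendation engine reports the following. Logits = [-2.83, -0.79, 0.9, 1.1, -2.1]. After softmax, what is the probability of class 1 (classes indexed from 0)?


Exponentials: e^-2.83=0.059, e^-0.79=0.4538, e^0.9=2.4596, e^1.1=3.0042, e^-2.1=0.1225
Sum = 6.0991
Softmax = [0.0097, 0.0744, 0.4033, 0.4926, 0.0201]
p[1] = 0.4538/6.0991 = 0.0744

0.0744


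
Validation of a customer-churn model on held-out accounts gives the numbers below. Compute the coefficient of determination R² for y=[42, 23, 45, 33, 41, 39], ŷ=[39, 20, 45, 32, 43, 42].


ȳ = 37.1667
SS_res = Σ(y-ŷ)² = 32
SS_tot = Σ(y-ȳ)² = 320.83
R² = 1 - SS_res/SS_tot = 1 - 0.0997 = 0.9003

0.9003


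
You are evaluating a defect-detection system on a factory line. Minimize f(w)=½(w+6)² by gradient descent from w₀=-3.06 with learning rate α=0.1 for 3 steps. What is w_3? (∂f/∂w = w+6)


step 1: grad = -3.06+6 = 2.94; w = -3.06 - 0.1·(2.94) = -3.354
step 2: grad = -3.354+6 = 2.646; w = -3.354 - 0.1·(2.646) = -3.6186
step 3: grad = -3.6186+6 = 2.3814; w = -3.6186 - 0.1·(2.3814) = -3.85674

-3.85674


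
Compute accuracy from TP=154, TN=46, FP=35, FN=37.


Accuracy = (TP+TN)/(TP+TN+FP+FN)
= (154+46)/(272)
= 200/272 = 73.53%

73.53%


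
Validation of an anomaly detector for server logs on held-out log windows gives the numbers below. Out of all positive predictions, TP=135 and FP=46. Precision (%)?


Precision = TP/(TP+FP)
= 135/(135+46)
= 135/181 = 74.59%

74.59%


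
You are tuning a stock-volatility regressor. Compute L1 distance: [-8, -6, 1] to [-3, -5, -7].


d = |-8+ 3| + |-6+ 5| + |1+ 7|
  = 5 + 1 + 8
  = 14

14


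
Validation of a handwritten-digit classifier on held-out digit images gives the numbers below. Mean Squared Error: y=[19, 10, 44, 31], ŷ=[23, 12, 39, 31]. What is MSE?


Squared errors: (19-23)²=16, (10-12)²=4, (44-39)²=25, (31-31)²=0
Sum = 45
MSE = 45/4 = 45/4

45/4


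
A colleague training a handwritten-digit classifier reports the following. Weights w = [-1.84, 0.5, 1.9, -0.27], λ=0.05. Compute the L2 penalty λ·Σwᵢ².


‖w‖₂² = (-1.84)² + (0.5)² + (1.9)² + (-0.27)²
     = 3.3856 + 0.25 + 3.61 + 0.0729
     = 7.3185
λ·‖w‖₂² = 0.05·7.3185 = 0.365925

0.365925


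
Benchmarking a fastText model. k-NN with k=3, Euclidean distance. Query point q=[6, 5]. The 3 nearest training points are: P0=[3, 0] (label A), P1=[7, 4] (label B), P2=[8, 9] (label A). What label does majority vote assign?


d(q,P0) = 5.831  (label A)
d(q,P1) = 1.4142  (label B)
d(q,P2) = 4.4721  (label A)
Votes: A=2, B=1
Majority → A

A


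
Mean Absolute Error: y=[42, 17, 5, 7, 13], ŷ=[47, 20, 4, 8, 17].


Absolute errors: |42-47|=5, |17-20|=3, |5-4|=1, |7-8|=1, |13-17|=4
Sum = 14
MAE = 14/5 = 14/5

14/5


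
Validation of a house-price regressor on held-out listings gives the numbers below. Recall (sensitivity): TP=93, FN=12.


Recall = TP/(TP+FN)
= 93/(93+12)
= 93/105 = 88.57%

88.57%


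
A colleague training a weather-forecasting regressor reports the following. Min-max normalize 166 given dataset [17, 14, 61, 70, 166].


min=14, max=166
(166-14)/(166-14) = 152/152 = 1.0

1.0


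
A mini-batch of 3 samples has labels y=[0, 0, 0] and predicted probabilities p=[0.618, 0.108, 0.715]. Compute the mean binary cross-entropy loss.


L[0] = -ln(1-0.618) = -ln(0.382) = 0.9623
L[1] = -ln(1-0.108) = -ln(0.892) = 0.1143
L[2] = -ln(1-0.715) = -ln(0.285) = 1.2553
mean = (0.9623 + 0.1143 + 1.2553)/3 = 0.7773

0.7773


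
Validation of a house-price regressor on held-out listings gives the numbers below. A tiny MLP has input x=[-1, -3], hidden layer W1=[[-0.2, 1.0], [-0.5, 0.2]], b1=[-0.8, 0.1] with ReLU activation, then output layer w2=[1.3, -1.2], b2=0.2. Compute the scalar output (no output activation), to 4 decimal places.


z1[0] = (-0.2)·(-1) + (1.0)·(-3) - 0.8 = -3.6
z1[1] = (-0.5)·(-1) + (0.2)·(-3) + 0.1 = 0.0
h = ReLU(z1) = [0.0, 0.0]
output = (1.3)·(0.0) + (-1.2)·(0.0) + 0.2 = 0.2

0.2


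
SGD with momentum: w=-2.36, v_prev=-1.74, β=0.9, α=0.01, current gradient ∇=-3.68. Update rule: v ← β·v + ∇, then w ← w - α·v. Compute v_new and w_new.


v_new = 0.9·-1.74 - 3.68 = -1.566 - 3.68 = -5.246
w_new = -2.36 - 0.01·-5.246 = -2.36 + 0.05246 = -2.30754

v_new=-5.246, w_new=-2.30754


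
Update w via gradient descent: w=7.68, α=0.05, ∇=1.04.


w_new = w - α·∇
= 7.68 - 0.05·1.04
= 7.68 - 0.052
= 7.628

7.628


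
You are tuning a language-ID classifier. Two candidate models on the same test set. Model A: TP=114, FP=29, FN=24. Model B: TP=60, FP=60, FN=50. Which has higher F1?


Model A: P=114/143=0.7972, R=114/138=0.8261, F1=2PR/(P+R)=2TP/(2TP+FP+FN)=228/281=0.8114
Model B: P=60/120=0.5, R=60/110=0.5455, F1=2PR/(P+R)=2TP/(2TP+FP+FN)=120/230=0.5217
0.8114 > 0.5217 → Model A

Model A


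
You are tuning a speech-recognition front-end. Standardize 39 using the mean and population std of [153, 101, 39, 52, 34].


μ = 75.8, σ = 45.3052
z = (39 - 75.8)/45.3052 = -0.8123

-0.8123


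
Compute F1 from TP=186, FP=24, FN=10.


Precision = 186/210 = 0.8857
Recall = 186/196 = 0.949
F1 = 2·P·R/(P+R) = 2·TP/(2·TP+FP+FN) = 372/(372+24+10) = 372/406 = 0.9163

0.9163


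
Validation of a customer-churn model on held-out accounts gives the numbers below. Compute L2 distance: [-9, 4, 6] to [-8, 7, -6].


d = √((-9+ 8)² + (4-7)² + (6+ 6)²)
  = √(1 + 9 + 144)
  = √154 = 12.4097

12.4097


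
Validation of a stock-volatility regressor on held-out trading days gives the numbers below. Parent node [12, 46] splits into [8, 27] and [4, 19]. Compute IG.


Parent = [12, 46], H_parent = 0.7355
H_left = 0.7755 (n=35), H_right = 0.6666 (n=23)
H_children = (35/58)·0.7755 + (23/58)·0.6666 = 0.7323
IG = 0.7355 - 0.7323 = 0.0032

0.0032


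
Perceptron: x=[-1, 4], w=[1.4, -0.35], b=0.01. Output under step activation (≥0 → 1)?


z = (-1)·(1.4) + (4)·(-0.35) + 0.01
  = -2.79
step(z) = 0 (z<0)

0


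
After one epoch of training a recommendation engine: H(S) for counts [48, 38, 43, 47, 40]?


Probabilities: [48/216, 38/216, 43/216, 47/216, 40/216] ≈ [0.2222, 0.1759, 0.1991, 0.2176, 0.1852]
H = -((48/216)·log₂(48/216) + (38/216)·log₂(38/216) + (43/216)·log₂(43/216) + (47/216)·log₂(47/216) + (40/216)·log₂(40/216))
  = 2.3161 bits

2.3161 bits


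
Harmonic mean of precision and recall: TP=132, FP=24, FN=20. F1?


Precision = 132/156 = 0.8462
Recall = 132/152 = 0.8684
F1 = 2·P·R/(P+R) = 2·TP/(2·TP+FP+FN) = 264/(264+24+20) = 264/308 = 0.8571

0.8571


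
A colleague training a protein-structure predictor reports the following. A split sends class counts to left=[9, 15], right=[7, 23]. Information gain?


Parent = [16, 38], H_parent = 0.8767
H_left = 0.9544 (n=24), H_right = 0.7838 (n=30)
H_children = (24/54)·0.9544 + (30/54)·0.7838 = 0.8596
IG = 0.8767 - 0.8596 = 0.0171

0.0171


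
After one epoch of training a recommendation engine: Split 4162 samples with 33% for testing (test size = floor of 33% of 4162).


Test = ⌊4162·33/100⌋ = 1373
Train = 4162 - 1373 = 2789

Train: 2789, Test: 1373


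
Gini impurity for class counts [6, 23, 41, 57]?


Probabilities: [6/127, 23/127, 41/127, 57/127] ≈ [0.0472, 0.1811, 0.3228, 0.4488]
Σpᵢ² = (36 + 529 + 1681 + 3249)/127² = 5495/16129
Gini = 1 - Σpᵢ² = 1 - 5495/16129 = 0.6593

0.6593


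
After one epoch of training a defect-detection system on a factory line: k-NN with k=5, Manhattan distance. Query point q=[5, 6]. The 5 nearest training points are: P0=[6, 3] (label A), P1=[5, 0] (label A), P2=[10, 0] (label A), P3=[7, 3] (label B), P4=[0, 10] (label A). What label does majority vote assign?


d(q,P0) = 4  (label A)
d(q,P1) = 6  (label A)
d(q,P2) = 11  (label A)
d(q,P3) = 5  (label B)
d(q,P4) = 9  (label A)
Votes: A=4, B=1
Majority → A

A


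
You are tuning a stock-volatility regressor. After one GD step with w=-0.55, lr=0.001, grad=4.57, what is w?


w_new = w - α·∇
= -0.55 - 0.001·4.57
= -0.55 - 0.00457
= -0.55457

-0.55457


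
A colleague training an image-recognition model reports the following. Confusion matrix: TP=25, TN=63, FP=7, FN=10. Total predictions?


Total = TP + TN + FP + FN
= 25 + 63 + 7 + 10
= 105
(Predicted positive: 32, predicted negative: 73)

105


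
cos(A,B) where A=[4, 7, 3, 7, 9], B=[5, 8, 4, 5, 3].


A·B = 4·5 + 7·8 + 3·4 + 7·5 + 9·3 = 150
‖A‖ = √204 = 14.2829, ‖B‖ = √139 = 11.7898
cos = 150/(√204·√139) = 150/√28356 = 0.8908

0.8908


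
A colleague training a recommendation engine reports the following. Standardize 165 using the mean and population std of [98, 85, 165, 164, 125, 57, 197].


μ = 127.2857, σ = 46.6314
z = (165 - 127.2857)/46.6314 = 0.8088

0.8088


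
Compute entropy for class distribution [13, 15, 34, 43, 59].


Probabilities: [13/164, 15/164, 34/164, 43/164, 59/164] ≈ [0.0793, 0.0915, 0.2073, 0.2622, 0.3598]
H = -((13/164)·log₂(13/164) + (15/164)·log₂(15/164) + (34/164)·log₂(34/164) + (43/164)·log₂(43/164) + (59/164)·log₂(59/164))
  = 2.1131 bits

2.1131 bits


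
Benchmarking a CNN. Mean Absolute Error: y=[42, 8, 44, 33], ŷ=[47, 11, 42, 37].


Absolute errors: |42-47|=5, |8-11|=3, |44-42|=2, |33-37|=4
Sum = 14
MAE = 14/4 = 7/2

7/2


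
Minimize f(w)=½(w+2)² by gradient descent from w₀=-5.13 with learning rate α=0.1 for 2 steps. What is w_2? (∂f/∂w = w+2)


step 1: grad = -5.13+2 = -3.13; w = -5.13 - 0.1·(-3.13) = -4.817
step 2: grad = -4.817+2 = -2.817; w = -4.817 - 0.1·(-2.817) = -4.5353

-4.5353


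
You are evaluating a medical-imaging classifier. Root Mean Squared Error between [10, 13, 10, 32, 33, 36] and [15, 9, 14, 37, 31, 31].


MSE = 111/6 = 18.5
RMSE = √(111/6) = 4.3012

4.3012


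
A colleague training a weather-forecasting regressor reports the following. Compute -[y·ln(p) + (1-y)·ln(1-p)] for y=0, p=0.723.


BCE = -[y·ln(p) + (1-y)·ln(1-p)]
= -0 - 1·ln(1-0.723)
= -ln(0.277) = 1.2837

1.2837


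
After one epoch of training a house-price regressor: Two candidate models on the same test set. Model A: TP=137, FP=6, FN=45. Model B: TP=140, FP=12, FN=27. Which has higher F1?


Model A: P=137/143=0.958, R=137/182=0.7527, F1=2PR/(P+R)=2TP/(2TP+FP+FN)=274/325=0.8431
Model B: P=140/152=0.9211, R=140/167=0.8383, F1=2PR/(P+R)=2TP/(2TP+FP+FN)=280/319=0.8777
0.8431 < 0.8777 → Model B

Model B


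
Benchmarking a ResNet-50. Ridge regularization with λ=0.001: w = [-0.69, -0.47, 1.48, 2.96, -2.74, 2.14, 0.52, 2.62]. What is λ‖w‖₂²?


‖w‖₂² = (-0.69)² + (-0.47)² + (1.48)² + (2.96)² + (-2.74)² + (2.14)² + (0.52)² + (2.62)²
     = 0.4761 + 0.2209 + 2.1904 + 8.7616 + 7.5076 + 4.5796 + 0.2704 + 6.8644
     = 30.871
λ·‖w‖₂² = 0.001·30.871 = 0.030871

0.030871


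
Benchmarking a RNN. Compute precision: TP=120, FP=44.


Precision = TP/(TP+FP)
= 120/(120+44)
= 120/164 = 73.17%

73.17%


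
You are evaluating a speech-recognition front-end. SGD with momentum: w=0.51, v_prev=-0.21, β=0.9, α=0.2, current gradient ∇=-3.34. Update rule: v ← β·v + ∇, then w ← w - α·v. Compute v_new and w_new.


v_new = 0.9·-0.21 - 3.34 = -0.189 - 3.34 = -3.529
w_new = 0.51 - 0.2·-3.529 = 0.51 + 0.7058 = 1.2158

v_new=-3.529, w_new=1.2158


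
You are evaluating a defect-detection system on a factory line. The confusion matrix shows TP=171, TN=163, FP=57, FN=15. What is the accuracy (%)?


Accuracy = (TP+TN)/(TP+TN+FP+FN)
= (171+163)/(406)
= 334/406 = 82.27%

82.27%


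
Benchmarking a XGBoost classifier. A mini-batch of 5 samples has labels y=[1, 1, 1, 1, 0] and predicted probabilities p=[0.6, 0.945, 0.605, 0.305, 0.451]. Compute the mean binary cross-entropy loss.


L[0] = -ln(0.6) = 0.5108
L[1] = -ln(0.945) = 0.0566
L[2] = -ln(0.605) = 0.5025
L[3] = -ln(0.305) = 1.1874
L[4] = -ln(1-0.451) = -ln(0.549) = 0.5997
mean = (0.5108 + 0.0566 + 0.5025 + 1.1874 + 0.5997)/5 = 0.5714

0.5714


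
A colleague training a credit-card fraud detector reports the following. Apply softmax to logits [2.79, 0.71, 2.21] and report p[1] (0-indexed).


Exponentials: e^2.79=16.281, e^0.71=2.034, e^2.21=9.1157
Sum = 27.4307
Softmax = [0.5935, 0.0742, 0.3323]
p[1] = 2.034/27.4307 = 0.0742

0.0742


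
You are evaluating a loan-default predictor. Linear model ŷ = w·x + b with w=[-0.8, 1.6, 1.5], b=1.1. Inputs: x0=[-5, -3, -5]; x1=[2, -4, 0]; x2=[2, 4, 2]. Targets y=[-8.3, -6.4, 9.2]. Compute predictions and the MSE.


ŷ0 = (-0.8)·(-5) + (1.6)·(-3) + (1.5)·(-5) + 1.1 = -7.2
ŷ1 = (-0.8)·(2) + (1.6)·(-4) + (1.5)·(0) + 1.1 = -6.9
ŷ2 = (-0.8)·(2) + (1.6)·(4) + (1.5)·(2) + 1.1 = 8.9
errors² = [1.21, 0.25, 0.09]
MSE = 1.5500/3 = 0.5167

0.5167


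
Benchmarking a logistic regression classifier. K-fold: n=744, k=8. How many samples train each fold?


Fold size = 744/8 = 93
Training per fold = 744 - 93 = 651

651


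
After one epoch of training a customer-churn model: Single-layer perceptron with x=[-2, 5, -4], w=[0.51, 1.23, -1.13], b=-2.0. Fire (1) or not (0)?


z = (-2)·(0.51) + (5)·(1.23) + (-4)·(-1.13) - 2.0
  = 7.65
step(z) = 1 (z≥0)

1


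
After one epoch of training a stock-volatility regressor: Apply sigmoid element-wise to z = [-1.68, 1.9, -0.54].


σ(-1.68) = 1/(1+e^1.68) = 0.1571
σ(1.9) = 1/(1+e^-1.9) = 0.8699
σ(-0.54) = 1/(1+e^0.54) = 0.3682
result = [0.1571, 0.8699, 0.3682]

[0.1571, 0.8699, 0.3682]


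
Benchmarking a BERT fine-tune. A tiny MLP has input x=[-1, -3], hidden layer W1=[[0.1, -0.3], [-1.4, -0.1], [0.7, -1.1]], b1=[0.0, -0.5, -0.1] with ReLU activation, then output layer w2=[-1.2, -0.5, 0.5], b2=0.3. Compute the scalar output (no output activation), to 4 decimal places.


z1[0] = (0.1)·(-1) + (-0.3)·(-3) + 0.0 = 0.8
z1[1] = (-1.4)·(-1) + (-0.1)·(-3) - 0.5 = 1.2
z1[2] = (0.7)·(-1) + (-1.1)·(-3) - 0.1 = 2.5
h = ReLU(z1) = [0.8, 1.2, 2.5]
output = (-1.2)·(0.8) + (-0.5)·(1.2) + (0.5)·(2.5) + 0.3 = -0.01

-0.01


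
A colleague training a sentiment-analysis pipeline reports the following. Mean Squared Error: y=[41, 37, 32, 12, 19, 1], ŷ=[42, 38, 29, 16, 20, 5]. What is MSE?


Squared errors: (41-42)²=1, (37-38)²=1, (32-29)²=9, (12-16)²=16, (19-20)²=1, (1-5)²=16
Sum = 44
MSE = 44/6 = 22/3

22/3


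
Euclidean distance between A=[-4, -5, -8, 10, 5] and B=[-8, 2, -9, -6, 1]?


d = √((-4+ 8)² + (-5-2)² + (-8+ 9)² + (10+ 6)² + (5-1)²)
  = √(16 + 49 + 1 + 256 + 16)
  = √338 = 18.3848

18.3848


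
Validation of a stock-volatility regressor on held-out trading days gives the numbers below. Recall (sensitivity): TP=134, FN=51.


Recall = TP/(TP+FN)
= 134/(134+51)
= 134/185 = 72.43%

72.43%


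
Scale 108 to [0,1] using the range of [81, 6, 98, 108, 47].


min=6, max=108
(108-6)/(108-6) = 102/102 = 1.0

1.0


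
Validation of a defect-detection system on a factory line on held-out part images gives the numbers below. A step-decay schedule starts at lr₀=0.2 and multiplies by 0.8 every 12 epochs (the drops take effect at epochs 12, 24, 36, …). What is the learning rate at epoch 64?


n_drops = ⌊64/12⌋ = 5
lr = 0.2·0.8^5 = 0.2·0.32768 = 0.065536

0.065536


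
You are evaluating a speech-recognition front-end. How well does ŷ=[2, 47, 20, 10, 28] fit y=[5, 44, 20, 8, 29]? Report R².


ȳ = 21.2
SS_res = Σ(y-ŷ)² = 23
SS_tot = Σ(y-ȳ)² = 1018.8
R² = 1 - SS_res/SS_tot = 1 - 0.0226 = 0.9774

0.9774


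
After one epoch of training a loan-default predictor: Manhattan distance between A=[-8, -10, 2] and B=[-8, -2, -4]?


d = |-8+ 8| + |-10+ 2| + |2+ 4|
  = 0 + 8 + 6
  = 14

14


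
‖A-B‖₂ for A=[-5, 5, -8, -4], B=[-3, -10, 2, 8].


d = √((-5+ 3)² + (5+ 10)² + (-8-2)² + (-4-8)²)
  = √(4 + 225 + 100 + 144)
  = √473 = 21.7486

21.7486


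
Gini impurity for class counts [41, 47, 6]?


Probabilities: [41/94, 47/94, 6/94] ≈ [0.4362, 0.5, 0.0638]
Σpᵢ² = (1681 + 2209 + 36)/94² = 3926/8836
Gini = 1 - Σpᵢ² = 1 - 3926/8836 = 0.5557

0.5557


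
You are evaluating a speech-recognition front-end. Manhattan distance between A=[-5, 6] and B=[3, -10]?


d = |-5-3| + |6+ 10|
  = 8 + 16
  = 24

24


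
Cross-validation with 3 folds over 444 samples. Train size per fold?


Fold size = 444/3 = 148
Training per fold = 444 - 148 = 296

296


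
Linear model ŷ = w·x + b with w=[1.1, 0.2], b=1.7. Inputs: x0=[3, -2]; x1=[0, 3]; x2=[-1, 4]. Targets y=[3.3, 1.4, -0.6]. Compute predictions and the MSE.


ŷ0 = (1.1)·(3) + (0.2)·(-2) + 1.7 = 4.6
ŷ1 = (1.1)·(0) + (0.2)·(3) + 1.7 = 2.3
ŷ2 = (1.1)·(-1) + (0.2)·(4) + 1.7 = 1.4
errors² = [1.69, 0.81, 4.0]
MSE = 6.5000/3 = 2.1667

2.1667


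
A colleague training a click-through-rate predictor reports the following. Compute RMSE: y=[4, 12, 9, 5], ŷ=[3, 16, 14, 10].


MSE = 67/4 = 16.75
RMSE = √(67/4) = 4.0927

4.0927


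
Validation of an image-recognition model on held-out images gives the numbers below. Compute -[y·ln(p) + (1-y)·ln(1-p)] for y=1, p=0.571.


BCE = -[y·ln(p) + (1-y)·ln(1-p)]
= -1·ln(0.571) - 0
= -ln(0.571) = 0.5604

0.5604


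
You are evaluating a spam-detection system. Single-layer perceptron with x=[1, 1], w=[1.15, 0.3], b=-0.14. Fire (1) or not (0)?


z = (1)·(1.15) + (1)·(0.3) - 0.14
  = 1.31
step(z) = 1 (z≥0)

1


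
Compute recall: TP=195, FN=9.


Recall = TP/(TP+FN)
= 195/(195+9)
= 195/204 = 95.59%

95.59%


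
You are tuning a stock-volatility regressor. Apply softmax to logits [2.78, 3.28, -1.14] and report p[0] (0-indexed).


Exponentials: e^2.78=16.119, e^3.28=26.5758, e^-1.14=0.3198
Sum = 43.0146
Softmax = [0.3747, 0.6178, 0.0074]
p[0] = 16.119/43.0146 = 0.3747

0.3747


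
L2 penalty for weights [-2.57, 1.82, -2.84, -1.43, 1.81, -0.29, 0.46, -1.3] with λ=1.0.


‖w‖₂² = (-2.57)² + (1.82)² + (-2.84)² + (-1.43)² + (1.81)² + (-0.29)² + (0.46)² + (-1.3)²
     = 6.6049 + 3.3124 + 8.0656 + 2.0449 + 3.2761 + 0.0841 + 0.2116 + 1.69
     = 25.2896
λ·‖w‖₂² = 1.0·25.2896 = 25.2896

25.2896


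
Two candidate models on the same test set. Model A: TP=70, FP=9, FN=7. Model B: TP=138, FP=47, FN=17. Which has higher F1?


Model A: P=70/79=0.8861, R=70/77=0.9091, F1=2PR/(P+R)=2TP/(2TP+FP+FN)=140/156=0.8974
Model B: P=138/185=0.7459, R=138/155=0.8903, F1=2PR/(P+R)=2TP/(2TP+FP+FN)=276/340=0.8118
0.8974 > 0.8118 → Model A

Model A


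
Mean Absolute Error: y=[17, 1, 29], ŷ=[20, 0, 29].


Absolute errors: |17-20|=3, |1-0|=1, |29-29|=0
Sum = 4
MAE = 4/3 = 4/3

4/3


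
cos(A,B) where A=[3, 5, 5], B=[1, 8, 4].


A·B = 3·1 + 5·8 + 5·4 = 63
‖A‖ = √59 = 7.6811, ‖B‖ = √81 = 9
cos = 63/(√59·√81) = 63/√4779 = 0.9113

0.9113


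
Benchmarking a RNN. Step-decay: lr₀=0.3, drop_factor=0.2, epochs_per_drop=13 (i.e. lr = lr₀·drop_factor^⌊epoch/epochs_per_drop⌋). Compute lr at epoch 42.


n_drops = ⌊42/13⌋ = 3
lr = 0.3·0.2^3 = 0.3·0.008 = 0.0024

0.0024


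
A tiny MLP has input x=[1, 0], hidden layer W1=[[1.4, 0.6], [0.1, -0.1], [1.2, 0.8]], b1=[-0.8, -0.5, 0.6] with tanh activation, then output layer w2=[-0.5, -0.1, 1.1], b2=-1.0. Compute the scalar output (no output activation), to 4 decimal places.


z1[0] = (1.4)·(1) + (0.6)·(0) - 0.8 = 0.6
z1[1] = (0.1)·(1) + (-0.1)·(0) - 0.5 = -0.4
z1[2] = (1.2)·(1) + (0.8)·(0) + 0.6 = 1.8
h = tanh(z1) = [0.537, -0.3799, 0.9468]
output = (-0.5)·(0.537) + (-0.1)·(-0.3799) + (1.1)·(0.9468) - 1.0 = -0.189

-0.189


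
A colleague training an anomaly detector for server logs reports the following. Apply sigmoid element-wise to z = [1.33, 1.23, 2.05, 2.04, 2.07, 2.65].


σ(1.33) = 1/(1+e^-1.33) = 0.7908
σ(1.23) = 1/(1+e^-1.23) = 0.7738
σ(2.05) = 1/(1+e^-2.05) = 0.8859
σ(2.04) = 1/(1+e^-2.04) = 0.8849
σ(2.07) = 1/(1+e^-2.07) = 0.888
σ(2.65) = 1/(1+e^-2.65) = 0.934
result = [0.7908, 0.7738, 0.8859, 0.8849, 0.888, 0.934]

[0.7908, 0.7738, 0.8859, 0.8849, 0.888, 0.934]


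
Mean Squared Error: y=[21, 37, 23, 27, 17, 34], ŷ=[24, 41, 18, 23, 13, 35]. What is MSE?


Squared errors: (21-24)²=9, (37-41)²=16, (23-18)²=25, (27-23)²=16, (17-13)²=16, (34-35)²=1
Sum = 83
MSE = 83/6 = 83/6

83/6


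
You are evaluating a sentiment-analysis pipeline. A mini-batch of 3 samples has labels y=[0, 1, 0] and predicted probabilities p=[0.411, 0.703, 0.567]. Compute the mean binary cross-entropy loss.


L[0] = -ln(1-0.411) = -ln(0.589) = 0.5293
L[1] = -ln(0.703) = 0.3524
L[2] = -ln(1-0.567) = -ln(0.433) = 0.837
mean = (0.5293 + 0.3524 + 0.837)/3 = 0.5729

0.5729


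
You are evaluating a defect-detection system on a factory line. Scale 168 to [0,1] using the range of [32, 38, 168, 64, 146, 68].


min=32, max=168
(168-32)/(168-32) = 136/136 = 1.0

1.0
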